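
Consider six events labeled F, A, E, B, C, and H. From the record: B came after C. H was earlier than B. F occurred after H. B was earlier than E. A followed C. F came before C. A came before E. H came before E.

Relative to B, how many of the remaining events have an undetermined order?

1

Forced before B: C, F, and H; forced after B: E.
That leaves A with no forced order relative to B — 1.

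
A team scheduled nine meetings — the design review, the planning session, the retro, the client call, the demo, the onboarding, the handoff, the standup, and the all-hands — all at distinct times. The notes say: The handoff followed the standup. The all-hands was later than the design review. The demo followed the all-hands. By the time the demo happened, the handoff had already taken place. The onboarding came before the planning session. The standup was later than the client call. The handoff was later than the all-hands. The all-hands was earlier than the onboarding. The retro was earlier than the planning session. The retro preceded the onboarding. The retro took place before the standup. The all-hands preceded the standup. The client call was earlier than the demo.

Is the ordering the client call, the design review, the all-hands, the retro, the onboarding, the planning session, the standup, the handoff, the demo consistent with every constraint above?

Check each stated constraint against the proposed order — e.g. the client call is ahead of the standup; the client call is ahead of the demo. Every pair is in the required order; nothing is violated.

yes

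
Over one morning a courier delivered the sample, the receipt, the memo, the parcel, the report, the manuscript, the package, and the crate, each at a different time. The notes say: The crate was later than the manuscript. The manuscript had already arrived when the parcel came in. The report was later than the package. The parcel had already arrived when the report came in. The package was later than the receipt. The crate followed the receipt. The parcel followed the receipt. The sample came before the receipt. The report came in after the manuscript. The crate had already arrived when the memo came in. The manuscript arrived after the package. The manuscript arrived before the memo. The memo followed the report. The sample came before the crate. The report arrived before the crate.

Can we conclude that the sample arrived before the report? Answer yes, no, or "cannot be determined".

Chain the constraints: the sample → the receipt → the package → the report. Each link is directly stated, so the sample comes before the report.

yes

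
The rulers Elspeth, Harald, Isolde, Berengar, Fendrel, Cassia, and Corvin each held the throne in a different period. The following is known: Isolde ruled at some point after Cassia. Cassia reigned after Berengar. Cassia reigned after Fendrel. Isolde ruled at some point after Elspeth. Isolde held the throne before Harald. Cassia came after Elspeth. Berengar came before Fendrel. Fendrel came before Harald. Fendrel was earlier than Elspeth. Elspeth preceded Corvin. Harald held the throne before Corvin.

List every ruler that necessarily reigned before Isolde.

Berengar, Cassia, Elspeth, Fendrel

Directly stated before Isolde: Cassia and Elspeth.
Berengar reaches Isolde via Berengar → Cassia → Isolde.
Fendrel reaches Isolde via Fendrel → Cassia → Isolde.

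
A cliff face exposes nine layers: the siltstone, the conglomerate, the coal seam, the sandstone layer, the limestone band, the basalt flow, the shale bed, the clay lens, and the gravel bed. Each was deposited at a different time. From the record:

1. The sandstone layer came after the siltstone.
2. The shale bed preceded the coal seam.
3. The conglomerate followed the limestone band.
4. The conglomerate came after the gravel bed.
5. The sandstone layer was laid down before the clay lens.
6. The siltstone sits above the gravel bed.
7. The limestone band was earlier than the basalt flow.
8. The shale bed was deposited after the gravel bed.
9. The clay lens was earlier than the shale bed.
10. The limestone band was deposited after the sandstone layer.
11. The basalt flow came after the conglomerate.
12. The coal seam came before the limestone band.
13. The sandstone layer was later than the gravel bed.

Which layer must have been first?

the gravel bed

The gravel bed has a chain of constraints placing it before every other layer, so the gravel bed must be first.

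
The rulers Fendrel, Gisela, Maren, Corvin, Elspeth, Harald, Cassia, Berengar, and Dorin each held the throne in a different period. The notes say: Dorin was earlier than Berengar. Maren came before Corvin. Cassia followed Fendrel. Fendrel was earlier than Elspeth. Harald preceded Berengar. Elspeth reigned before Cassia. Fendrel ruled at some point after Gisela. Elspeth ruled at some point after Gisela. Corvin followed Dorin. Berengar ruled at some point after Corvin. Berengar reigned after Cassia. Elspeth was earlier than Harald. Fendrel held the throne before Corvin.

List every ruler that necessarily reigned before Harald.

Directly stated before Harald: Elspeth.
Fendrel reaches Harald via Fendrel → Elspeth → Harald.
Gisela reaches Harald via Gisela → Elspeth → Harald.

Elspeth, Fendrel, Gisela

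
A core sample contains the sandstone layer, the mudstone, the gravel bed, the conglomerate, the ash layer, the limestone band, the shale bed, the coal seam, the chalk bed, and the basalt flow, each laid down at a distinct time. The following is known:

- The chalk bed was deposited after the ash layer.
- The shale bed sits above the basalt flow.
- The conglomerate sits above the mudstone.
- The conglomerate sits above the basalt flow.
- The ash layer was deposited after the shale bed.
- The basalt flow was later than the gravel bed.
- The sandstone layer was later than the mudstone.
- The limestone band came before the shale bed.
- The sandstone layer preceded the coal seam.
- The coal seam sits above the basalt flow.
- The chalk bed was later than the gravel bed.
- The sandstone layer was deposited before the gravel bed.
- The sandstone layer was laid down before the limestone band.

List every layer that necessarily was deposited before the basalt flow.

the gravel bed, the mudstone, the sandstone layer

Directly stated before the basalt flow: the gravel bed.
The mudstone reaches the basalt flow via the mudstone → the sandstone layer → the gravel bed → the basalt flow.
The sandstone layer reaches the basalt flow via the sandstone layer → the gravel bed → the basalt flow.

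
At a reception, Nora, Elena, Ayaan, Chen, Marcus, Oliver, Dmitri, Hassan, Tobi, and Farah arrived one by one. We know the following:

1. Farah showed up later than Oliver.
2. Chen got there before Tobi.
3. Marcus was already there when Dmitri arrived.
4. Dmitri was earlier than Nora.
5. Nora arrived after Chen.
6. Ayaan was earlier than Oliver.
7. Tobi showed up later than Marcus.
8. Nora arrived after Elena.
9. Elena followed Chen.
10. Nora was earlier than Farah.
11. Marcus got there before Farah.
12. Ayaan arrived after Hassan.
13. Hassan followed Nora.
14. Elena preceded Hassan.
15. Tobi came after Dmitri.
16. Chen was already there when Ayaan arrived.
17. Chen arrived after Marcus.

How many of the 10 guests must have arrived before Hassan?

5

Directly stated before Hassan: Elena and Nora.
Chen reaches Hassan via Chen → Nora → Hassan.
Dmitri reaches Hassan via Dmitri → Nora → Hassan.
Marcus reaches Hassan via Marcus → Chen → Nora → Hassan.
No chain forces Ayaan (or any of the others) ahead of Hassan.
That's Chen, Dmitri, Elena, Marcus, and Nora — 5 in all.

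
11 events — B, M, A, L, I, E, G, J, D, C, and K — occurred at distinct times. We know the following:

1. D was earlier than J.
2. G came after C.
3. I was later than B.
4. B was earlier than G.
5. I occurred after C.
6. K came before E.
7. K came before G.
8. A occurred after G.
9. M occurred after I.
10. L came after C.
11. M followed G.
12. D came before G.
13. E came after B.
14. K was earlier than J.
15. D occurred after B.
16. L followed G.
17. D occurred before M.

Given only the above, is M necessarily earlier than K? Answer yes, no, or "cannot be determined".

no

Tracing the constraints gives K → G → M, so K must come before M.
That means M cannot be before K.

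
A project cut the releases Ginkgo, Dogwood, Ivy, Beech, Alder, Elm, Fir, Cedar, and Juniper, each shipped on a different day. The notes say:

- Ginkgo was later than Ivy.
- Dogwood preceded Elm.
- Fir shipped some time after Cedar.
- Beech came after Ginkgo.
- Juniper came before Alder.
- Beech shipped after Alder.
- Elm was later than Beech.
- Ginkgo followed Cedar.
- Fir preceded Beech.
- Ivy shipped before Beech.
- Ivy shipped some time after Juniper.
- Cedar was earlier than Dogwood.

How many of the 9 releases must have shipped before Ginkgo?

Directly stated before Ginkgo: Cedar and Ivy.
Juniper reaches Ginkgo via Juniper → Ivy → Ginkgo.
No chain forces Alder (or any of the others) ahead of Ginkgo.
That's Cedar, Ivy, and Juniper — 3 in all.

3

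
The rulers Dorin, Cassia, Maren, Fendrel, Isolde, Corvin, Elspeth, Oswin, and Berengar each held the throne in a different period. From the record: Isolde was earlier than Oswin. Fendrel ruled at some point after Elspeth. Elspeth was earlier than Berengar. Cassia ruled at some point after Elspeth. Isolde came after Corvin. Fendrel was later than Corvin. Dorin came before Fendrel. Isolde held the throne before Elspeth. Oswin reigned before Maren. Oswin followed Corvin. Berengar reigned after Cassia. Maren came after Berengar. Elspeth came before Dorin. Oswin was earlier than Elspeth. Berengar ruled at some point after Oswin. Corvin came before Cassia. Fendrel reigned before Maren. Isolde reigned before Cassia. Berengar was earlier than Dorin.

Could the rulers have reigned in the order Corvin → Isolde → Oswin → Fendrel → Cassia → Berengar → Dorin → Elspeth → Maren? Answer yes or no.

no

The constraints require Dorin before Fendrel, but in the proposed sequence Fendrel appears ahead of Dorin. That one violation is enough.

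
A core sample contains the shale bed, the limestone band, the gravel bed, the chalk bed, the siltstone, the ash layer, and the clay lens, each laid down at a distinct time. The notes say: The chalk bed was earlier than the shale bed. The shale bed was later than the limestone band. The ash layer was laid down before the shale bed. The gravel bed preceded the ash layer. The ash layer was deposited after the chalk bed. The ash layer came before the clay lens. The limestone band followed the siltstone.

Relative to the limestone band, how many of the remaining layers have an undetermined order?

Forced before the limestone band: the siltstone; forced after the limestone band: the shale bed.
That leaves the ash layer, the chalk bed, the clay lens, and the gravel bed with no forced order relative to the limestone band — 4.

4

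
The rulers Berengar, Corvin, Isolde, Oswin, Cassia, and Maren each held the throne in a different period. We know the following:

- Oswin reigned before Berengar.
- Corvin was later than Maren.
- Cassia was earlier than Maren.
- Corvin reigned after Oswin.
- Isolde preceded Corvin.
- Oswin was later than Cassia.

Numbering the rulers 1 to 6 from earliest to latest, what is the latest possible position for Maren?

5

Maren must come before Corvin — 1 ruler forced after them.
Everything else can be placed before Maren in some valid order, so Maren can sit as late as position 6 − 1 = 5.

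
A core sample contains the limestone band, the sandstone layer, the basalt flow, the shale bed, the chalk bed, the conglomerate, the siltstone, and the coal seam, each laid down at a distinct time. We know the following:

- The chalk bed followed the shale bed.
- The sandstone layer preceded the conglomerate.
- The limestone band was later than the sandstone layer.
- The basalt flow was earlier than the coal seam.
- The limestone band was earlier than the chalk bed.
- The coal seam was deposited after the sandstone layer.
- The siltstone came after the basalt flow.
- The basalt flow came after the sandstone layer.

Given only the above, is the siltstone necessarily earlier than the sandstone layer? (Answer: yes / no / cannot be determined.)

Tracing the constraints gives the sandstone layer → the basalt flow → the siltstone, so the sandstone layer must come before the siltstone.
That means the siltstone cannot be before the sandstone layer.

no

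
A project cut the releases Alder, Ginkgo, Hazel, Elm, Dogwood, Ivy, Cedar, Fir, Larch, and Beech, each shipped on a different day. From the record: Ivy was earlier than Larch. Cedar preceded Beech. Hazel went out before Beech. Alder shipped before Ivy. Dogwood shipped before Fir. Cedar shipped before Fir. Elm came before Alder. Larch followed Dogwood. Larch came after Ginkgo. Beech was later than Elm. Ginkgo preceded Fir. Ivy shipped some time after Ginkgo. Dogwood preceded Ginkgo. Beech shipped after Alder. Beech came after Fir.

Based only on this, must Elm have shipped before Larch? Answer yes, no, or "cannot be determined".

yes

Chain the constraints: Elm → Alder → Ivy → Larch. Each link is directly stated, so Elm comes before Larch.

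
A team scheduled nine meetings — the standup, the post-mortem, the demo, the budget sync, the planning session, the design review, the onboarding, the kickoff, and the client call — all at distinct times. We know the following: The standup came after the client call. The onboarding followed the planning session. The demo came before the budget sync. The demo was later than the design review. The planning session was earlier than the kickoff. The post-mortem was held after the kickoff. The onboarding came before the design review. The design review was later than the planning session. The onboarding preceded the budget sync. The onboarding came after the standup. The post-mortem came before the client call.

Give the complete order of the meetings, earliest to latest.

the planning session, the kickoff, the post-mortem, the client call, the standup, the onboarding, the design review, the demo, the budget sync

The constraints fix every adjacent pair, so only one ordering works:
the planning session → the kickoff → the post-mortem → the client call → the standup → the onboarding → the design review → the demo → the budget sync.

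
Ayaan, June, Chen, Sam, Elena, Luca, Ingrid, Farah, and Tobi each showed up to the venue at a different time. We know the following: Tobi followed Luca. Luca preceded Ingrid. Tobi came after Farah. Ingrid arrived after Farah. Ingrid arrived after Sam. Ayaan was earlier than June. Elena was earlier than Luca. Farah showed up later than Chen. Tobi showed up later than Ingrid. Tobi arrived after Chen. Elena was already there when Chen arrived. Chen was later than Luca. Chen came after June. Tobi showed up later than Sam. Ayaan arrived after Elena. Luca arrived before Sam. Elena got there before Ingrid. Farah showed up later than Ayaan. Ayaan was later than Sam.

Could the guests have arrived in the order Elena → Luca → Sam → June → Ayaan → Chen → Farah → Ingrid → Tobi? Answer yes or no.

The constraints require Ayaan before June, but in the proposed sequence June appears ahead of Ayaan. That one violation is enough.

no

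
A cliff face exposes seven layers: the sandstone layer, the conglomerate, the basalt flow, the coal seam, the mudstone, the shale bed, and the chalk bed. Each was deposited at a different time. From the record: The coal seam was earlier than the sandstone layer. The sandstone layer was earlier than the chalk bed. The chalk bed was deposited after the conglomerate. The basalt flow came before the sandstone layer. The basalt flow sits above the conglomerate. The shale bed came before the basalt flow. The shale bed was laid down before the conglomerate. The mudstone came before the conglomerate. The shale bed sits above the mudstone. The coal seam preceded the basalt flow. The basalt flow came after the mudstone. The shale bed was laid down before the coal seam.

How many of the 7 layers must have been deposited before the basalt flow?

4

Directly stated before the basalt flow: the coal seam, the conglomerate, the mudstone, and the shale bed.
That's the coal seam, the conglomerate, the mudstone, and the shale bed — 4 in all.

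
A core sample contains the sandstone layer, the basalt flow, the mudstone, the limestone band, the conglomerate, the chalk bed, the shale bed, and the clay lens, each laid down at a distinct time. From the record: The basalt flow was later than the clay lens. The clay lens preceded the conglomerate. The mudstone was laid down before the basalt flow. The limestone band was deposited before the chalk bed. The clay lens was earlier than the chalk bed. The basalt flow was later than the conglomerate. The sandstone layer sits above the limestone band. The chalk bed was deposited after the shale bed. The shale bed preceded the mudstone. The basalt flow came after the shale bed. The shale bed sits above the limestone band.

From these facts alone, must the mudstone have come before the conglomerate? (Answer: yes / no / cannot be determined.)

No chain of stated constraints runs from the mudstone to the conglomerate, and none runs from the conglomerate to the mudstone either.
So the relative order of the mudstone and the conglomerate is not fixed by the given facts.

cannot be determined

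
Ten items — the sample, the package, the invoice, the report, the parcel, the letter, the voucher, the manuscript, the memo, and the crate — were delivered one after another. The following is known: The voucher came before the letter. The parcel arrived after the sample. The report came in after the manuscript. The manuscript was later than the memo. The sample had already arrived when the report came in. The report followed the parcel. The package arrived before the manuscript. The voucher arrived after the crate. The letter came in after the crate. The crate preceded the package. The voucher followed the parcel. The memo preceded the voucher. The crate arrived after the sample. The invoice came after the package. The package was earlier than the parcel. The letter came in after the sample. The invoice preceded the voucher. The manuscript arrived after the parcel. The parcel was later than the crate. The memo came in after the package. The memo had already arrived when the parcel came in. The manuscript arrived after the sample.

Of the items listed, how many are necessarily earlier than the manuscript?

Directly stated before the manuscript: the memo, the package, the parcel, and the sample.
The crate reaches the manuscript via the crate → the parcel → the manuscript.
No chain forces the invoice (or any of the others) ahead of the manuscript.
That's the crate, the memo, the package, the parcel, and the sample — 5 in all.

5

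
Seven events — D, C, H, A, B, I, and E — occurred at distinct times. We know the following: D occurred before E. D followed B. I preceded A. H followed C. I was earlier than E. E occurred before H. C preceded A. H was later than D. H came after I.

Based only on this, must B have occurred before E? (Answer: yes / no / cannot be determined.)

Chain the constraints: B → D → E. Each link is directly stated, so B comes before E.

yes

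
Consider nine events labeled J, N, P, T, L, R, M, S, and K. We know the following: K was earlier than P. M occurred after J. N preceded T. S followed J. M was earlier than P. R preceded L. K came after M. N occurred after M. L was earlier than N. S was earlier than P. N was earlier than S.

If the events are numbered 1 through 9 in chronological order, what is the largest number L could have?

5

L must come before N, P, S, and T — 4 events forced after it.
Everything else can be placed before L in some valid order, so L can sit as late as position 9 − 4 = 5.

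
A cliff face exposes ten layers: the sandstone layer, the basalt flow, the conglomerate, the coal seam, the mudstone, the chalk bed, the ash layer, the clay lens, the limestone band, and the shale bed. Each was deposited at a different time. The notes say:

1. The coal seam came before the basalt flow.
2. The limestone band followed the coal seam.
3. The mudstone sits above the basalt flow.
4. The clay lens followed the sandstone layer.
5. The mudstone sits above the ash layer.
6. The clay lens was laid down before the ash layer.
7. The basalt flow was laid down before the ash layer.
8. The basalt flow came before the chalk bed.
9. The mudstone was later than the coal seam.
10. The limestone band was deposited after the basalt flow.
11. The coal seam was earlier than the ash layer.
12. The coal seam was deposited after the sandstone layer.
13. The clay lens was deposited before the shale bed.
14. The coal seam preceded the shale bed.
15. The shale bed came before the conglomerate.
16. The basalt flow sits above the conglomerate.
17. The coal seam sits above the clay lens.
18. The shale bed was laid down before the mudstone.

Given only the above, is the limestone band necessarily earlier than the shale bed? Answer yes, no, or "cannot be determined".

Tracing the constraints gives the shale bed → the conglomerate → the basalt flow → the limestone band, so the shale bed must come before the limestone band.
That means the limestone band cannot be before the shale bed.

no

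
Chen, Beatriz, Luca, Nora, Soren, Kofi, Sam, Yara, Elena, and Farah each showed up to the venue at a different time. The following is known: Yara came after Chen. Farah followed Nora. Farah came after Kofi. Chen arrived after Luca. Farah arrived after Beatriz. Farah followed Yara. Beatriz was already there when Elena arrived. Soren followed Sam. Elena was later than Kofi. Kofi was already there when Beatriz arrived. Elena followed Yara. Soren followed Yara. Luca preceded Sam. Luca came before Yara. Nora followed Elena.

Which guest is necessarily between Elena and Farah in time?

Tracing the constraints gives Elena → Nora → Farah, so Nora sits after Elena and before Farah.
No other guest is forced both after Elena and before Farah.

Nora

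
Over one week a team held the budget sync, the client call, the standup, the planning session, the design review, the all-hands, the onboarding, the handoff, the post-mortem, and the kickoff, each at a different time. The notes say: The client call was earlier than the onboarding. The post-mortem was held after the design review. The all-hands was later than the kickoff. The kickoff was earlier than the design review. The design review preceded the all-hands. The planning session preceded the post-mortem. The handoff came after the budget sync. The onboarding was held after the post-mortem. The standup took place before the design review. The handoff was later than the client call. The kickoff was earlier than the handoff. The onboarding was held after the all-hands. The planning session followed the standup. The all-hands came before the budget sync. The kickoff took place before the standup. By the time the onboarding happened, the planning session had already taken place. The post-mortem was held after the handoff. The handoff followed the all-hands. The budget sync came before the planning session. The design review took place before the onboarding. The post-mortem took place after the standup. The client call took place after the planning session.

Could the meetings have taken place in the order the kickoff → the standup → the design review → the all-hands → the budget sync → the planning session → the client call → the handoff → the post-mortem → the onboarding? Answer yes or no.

yes

Check each stated constraint against the proposed order — e.g. the design review is ahead of the onboarding; the standup is ahead of the post-mortem. Every pair is in the required order; nothing is violated.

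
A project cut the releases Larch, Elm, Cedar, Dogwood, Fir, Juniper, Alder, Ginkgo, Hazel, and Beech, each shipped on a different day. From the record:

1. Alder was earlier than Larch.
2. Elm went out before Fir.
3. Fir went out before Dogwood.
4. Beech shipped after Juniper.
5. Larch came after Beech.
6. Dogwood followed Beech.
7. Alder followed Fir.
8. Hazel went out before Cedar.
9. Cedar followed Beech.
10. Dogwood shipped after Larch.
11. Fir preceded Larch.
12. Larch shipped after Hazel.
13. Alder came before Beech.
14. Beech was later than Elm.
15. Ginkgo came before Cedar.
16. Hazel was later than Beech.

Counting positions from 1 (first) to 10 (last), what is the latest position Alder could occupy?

5

Alder must come before Beech, Cedar, Dogwood, Hazel, and Larch — 5 releases forced after it.
Everything else can be placed before Alder in some valid order, so Alder can sit as late as position 10 − 5 = 5.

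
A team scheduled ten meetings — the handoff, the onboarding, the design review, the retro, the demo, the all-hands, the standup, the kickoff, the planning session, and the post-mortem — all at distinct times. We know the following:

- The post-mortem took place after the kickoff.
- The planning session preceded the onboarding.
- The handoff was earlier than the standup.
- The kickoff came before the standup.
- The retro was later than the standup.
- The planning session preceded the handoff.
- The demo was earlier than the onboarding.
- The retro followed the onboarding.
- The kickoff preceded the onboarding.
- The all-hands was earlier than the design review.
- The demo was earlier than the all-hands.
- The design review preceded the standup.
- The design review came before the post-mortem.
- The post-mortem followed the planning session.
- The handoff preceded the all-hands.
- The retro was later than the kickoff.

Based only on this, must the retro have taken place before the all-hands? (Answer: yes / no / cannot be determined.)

Tracing the constraints gives the all-hands → the design review → the standup → the retro, so the all-hands must come before the retro.
That means the retro cannot be before the all-hands.

no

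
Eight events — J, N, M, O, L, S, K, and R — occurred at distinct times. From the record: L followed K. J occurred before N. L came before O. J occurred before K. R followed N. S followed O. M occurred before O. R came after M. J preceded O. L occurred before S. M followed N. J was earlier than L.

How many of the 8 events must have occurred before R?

Directly stated before R: M and N.
J reaches R via J → N → R.
No chain forces O (or any of the others) ahead of R.
That's J, M, and N — 3 in all.

3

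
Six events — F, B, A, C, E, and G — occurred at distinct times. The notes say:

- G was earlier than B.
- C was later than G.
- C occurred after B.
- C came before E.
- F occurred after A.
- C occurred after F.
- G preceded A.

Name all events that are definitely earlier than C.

Directly stated before C: B, F, and G.
A reaches C via A → F → C.
No chain forces E ahead of C.

A, B, F, G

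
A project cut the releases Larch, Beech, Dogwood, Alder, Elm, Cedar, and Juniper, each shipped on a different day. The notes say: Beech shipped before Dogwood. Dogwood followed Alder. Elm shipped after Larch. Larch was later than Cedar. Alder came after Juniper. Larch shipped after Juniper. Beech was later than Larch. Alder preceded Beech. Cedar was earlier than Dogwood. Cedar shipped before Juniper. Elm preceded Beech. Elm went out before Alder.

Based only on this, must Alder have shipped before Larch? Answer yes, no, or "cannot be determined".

no

Tracing the constraints gives Larch → Elm → Alder, so Larch must come before Alder.
That means Alder cannot be before Larch.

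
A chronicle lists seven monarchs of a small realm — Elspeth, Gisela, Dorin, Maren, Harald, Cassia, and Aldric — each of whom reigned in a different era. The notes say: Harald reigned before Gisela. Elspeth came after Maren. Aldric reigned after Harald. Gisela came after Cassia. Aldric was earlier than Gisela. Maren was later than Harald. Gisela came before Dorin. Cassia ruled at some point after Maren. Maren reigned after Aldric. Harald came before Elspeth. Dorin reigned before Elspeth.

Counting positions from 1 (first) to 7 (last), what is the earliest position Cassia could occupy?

4

Aldric, Harald, and Maren must all come before Cassia — 3 forced predecessors.
Nothing else is forced ahead of Cassia, so their earliest slot is position 3 + 1 = 4.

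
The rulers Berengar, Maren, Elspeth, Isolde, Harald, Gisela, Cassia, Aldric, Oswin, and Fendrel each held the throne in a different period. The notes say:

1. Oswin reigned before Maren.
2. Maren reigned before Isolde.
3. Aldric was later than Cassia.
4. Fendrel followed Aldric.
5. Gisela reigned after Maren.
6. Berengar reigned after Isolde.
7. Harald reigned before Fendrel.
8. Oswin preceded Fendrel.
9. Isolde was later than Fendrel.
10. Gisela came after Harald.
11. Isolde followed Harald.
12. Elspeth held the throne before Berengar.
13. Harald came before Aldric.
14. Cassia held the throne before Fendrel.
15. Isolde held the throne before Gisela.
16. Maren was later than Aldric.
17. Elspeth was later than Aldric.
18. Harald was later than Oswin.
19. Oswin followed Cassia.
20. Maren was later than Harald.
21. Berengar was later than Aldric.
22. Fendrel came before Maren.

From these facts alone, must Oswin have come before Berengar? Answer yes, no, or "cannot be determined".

yes

Chain the constraints: Oswin → Maren → Isolde → Berengar. Each link is directly stated, so Oswin comes before Berengar.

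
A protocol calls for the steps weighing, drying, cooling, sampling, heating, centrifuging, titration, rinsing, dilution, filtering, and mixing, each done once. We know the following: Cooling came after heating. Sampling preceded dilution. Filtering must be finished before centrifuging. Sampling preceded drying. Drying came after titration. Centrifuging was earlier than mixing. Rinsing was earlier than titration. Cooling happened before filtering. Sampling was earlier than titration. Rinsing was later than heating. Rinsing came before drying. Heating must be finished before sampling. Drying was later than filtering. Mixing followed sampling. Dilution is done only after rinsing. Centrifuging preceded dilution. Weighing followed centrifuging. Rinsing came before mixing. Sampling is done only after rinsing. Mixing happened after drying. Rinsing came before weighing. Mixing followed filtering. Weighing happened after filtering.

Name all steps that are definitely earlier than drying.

cooling, filtering, heating, rinsing, sampling, titration

Directly stated before drying: filtering, rinsing, sampling, and titration.
Cooling reaches drying via cooling → filtering → drying.
Heating reaches drying via heating → rinsing → drying.
No chain forces centrifuging (or any of the others) ahead of drying.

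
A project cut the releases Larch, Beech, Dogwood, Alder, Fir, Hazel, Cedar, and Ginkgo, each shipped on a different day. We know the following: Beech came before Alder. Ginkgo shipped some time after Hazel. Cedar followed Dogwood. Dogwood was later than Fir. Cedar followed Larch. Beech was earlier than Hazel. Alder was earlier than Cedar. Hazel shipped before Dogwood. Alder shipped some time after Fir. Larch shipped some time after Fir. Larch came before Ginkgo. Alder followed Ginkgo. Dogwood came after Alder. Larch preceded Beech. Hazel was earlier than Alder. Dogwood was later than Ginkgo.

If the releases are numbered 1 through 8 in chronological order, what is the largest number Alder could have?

6

Alder must come before Cedar and Dogwood — 2 releases forced after it.
Everything else can be placed before Alder in some valid order, so Alder can sit as late as position 8 − 2 = 6.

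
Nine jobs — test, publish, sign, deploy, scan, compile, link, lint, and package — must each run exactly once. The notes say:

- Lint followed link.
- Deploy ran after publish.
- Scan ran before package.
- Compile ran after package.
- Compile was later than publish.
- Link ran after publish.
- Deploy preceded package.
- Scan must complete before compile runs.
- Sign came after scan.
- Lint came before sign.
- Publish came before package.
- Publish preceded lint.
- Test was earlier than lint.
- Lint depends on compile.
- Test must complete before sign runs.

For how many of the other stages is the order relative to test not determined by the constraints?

6

Forced after test: lint and sign.
That leaves compile, deploy, link, package, publish, and scan with no forced order relative to test — 6.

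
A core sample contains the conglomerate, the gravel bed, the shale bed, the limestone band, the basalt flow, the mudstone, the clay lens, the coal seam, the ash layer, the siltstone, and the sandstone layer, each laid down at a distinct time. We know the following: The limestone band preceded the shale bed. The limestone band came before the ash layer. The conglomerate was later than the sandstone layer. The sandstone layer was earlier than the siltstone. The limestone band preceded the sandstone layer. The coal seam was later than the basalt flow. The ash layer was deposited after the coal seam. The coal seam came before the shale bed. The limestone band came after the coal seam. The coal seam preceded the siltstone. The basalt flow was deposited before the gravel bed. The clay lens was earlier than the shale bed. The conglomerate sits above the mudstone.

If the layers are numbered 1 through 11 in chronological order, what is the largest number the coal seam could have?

5

The coal seam must come before the ash layer, the conglomerate, the limestone band, the sandstone layer, the shale bed, and the siltstone — 6 layers forced after it.
Everything else can be placed before the coal seam in some valid order, so the coal seam can sit as late as position 11 − 6 = 5.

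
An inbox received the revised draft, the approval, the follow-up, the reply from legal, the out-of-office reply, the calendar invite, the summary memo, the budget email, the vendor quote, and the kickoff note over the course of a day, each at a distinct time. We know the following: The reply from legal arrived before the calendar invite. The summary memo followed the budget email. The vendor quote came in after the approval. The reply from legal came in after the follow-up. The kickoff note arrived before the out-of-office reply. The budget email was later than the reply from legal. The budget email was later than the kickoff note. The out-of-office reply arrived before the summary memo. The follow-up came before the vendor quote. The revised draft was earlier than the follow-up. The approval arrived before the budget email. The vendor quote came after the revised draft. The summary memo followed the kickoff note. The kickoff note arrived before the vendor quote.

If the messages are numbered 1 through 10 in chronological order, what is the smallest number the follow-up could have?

The revised draft must come before the follow-up — 1 forced predecessor.
Nothing else is forced ahead of the follow-up, so its earliest slot is position 1 + 1 = 2.

2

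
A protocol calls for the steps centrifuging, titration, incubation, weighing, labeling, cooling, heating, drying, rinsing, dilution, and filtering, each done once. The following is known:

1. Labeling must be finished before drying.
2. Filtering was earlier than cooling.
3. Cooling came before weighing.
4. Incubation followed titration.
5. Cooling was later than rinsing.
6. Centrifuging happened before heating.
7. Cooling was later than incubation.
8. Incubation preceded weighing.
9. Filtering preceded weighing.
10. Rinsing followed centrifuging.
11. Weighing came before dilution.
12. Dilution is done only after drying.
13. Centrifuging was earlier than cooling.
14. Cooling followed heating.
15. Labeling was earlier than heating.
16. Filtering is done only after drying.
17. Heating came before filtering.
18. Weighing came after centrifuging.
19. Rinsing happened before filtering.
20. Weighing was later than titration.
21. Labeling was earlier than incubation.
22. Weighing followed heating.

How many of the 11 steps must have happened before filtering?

Directly stated before filtering: drying, heating, and rinsing.
Centrifuging reaches filtering via centrifuging → heating → filtering.
Labeling reaches filtering via labeling → drying → filtering.
No chain forces weighing (or any of the others) ahead of filtering.
That's centrifuging, drying, heating, labeling, and rinsing — 5 in all.

5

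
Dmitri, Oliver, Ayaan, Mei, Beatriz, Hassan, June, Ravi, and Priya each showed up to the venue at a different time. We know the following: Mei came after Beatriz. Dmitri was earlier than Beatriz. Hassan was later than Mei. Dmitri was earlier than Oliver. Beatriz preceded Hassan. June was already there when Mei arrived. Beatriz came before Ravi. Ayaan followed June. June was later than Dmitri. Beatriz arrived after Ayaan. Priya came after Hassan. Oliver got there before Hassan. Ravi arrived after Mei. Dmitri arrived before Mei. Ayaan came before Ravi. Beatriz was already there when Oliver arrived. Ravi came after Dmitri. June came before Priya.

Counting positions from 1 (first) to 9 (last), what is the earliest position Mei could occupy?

Ayaan, Beatriz, Dmitri, and June must all come before Mei — 4 forced predecessors.
Nothing else is forced ahead of Mei, so their earliest slot is position 4 + 1 = 5.

5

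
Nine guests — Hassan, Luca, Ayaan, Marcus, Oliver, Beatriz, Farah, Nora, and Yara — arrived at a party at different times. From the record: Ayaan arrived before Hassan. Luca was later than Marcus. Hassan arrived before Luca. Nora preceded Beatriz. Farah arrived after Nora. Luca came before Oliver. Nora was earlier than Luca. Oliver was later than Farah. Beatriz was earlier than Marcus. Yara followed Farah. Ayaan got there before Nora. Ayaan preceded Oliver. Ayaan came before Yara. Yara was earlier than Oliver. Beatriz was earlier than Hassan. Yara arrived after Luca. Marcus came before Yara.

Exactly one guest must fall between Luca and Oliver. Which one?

Yara

Tracing the constraints gives Luca → Yara → Oliver, so Yara sits after Luca and before Oliver.
No other guest is forced both after Luca and before Oliver.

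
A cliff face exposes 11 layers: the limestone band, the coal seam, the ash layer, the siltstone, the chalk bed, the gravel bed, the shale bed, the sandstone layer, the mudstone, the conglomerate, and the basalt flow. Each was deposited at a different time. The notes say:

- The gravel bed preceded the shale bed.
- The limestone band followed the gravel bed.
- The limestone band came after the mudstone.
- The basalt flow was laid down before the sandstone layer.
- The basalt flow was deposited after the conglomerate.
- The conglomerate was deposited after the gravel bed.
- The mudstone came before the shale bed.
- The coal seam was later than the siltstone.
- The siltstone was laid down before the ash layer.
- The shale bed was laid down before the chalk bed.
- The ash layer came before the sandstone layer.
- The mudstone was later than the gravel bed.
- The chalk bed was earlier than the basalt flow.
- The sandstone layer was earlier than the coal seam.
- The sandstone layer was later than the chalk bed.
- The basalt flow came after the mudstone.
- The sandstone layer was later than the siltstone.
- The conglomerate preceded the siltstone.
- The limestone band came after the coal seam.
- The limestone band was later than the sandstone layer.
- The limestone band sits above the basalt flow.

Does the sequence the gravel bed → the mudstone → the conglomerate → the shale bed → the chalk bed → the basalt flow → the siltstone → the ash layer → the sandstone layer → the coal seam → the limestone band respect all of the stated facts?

yes

Check each stated constraint against the proposed order — e.g. the mudstone is ahead of the limestone band; the gravel bed is ahead of the limestone band. Every pair is in the required order; nothing is violated.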